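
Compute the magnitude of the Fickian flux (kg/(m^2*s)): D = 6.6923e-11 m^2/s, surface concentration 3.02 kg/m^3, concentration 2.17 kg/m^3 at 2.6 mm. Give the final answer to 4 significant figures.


J = -D * (dC/dx) = D * (C1 - C2) / dx
J = 6.6923e-11 * (3.02 - 2.17) / 2.6e-03
J = 2.188e-08 kg/(m^2*s)


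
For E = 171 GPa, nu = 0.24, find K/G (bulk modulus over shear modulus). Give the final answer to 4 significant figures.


G = E / (2*(1+nu))
G = 171 / (2*(1+0.24)) = 68.9516 GPa
K = E / (3*(1-2*nu))
K = 171 / (3*(1-2*0.24)) = 109.615 GPa
K/G = 109.615 / 68.9516 = 1.59


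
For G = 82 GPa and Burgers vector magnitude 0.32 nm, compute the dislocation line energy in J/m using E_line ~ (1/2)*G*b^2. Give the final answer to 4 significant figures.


E = G*b^2/2
b = 0.32 nm = 3.2e-10 m
G = 82 GPa = 8.2e+10 Pa
E = 0.5 * 8.2e+10 * (3.2e-10)^2
E = 4.198e-09 J/m


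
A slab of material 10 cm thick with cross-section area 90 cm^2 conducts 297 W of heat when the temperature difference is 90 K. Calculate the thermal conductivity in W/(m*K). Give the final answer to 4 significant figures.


k = Q*L / (A*dT)
L = 0.1 m, A = 9e-03 m^2
k = 297 * 0.1 / (9e-03 * 90)
k = 36.67 W/(m*K)


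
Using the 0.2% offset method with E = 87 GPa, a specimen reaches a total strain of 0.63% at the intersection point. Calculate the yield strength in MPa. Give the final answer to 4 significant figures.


Offset strain = 0.002
Elastic strain at yield = total_strain - offset = 6.3e-03 - 0.002 = 4.3e-03
sigma_y = E * elastic_strain = 87000 * 4.3e-03
sigma_y = 374.1 MPa


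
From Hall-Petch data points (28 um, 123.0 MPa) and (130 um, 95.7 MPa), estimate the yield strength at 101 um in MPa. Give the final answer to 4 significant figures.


sigma_y = sigma0 + k / sqrt(d)
1/sqrt(d1) = 1/sqrt(2.8e-05) = 188.982;  1/sqrt(d2) = 87.7058
k = (sigma1 - sigma2) / (1/sqrt(d1) - 1/sqrt(d2)) = (123.0 - 95.7) / (188.982 - 87.7058) = 0.269559 MPa*m^0.5
sigma0 = sigma1 - k/sqrt(d1) = 123.0 - 0.269559*188.982 = 72.0581 MPa
sigma_y(d3) = 72.0581 + 0.269559 / sqrt(1.01e-04) = 98.88 MPa


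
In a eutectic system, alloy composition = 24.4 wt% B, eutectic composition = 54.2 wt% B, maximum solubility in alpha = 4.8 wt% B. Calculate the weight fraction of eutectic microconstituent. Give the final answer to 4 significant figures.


f_primary = (C_e - C0) / (C_e - C_alpha_max)
f_primary = (54.2 - 24.4) / (54.2 - 4.8)
f_primary = 0.603239
f_eutectic = 1 - 0.603239 = 0.3968


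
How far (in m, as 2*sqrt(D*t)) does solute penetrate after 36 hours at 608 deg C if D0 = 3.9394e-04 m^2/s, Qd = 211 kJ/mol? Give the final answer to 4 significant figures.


Step 1: D = D0 * exp(-Qd/(R*T))
T = 881.15 K
D = 3.9394e-04 * exp(-211e3 / (8.314 * 881.15)) = 1.22147e-16 m^2/s
Step 2: L = 2*sqrt(D*t)
t = 36 h = 129600 s
L = 2*sqrt(1.22147e-16 * 129600) = 7.957e-06 m


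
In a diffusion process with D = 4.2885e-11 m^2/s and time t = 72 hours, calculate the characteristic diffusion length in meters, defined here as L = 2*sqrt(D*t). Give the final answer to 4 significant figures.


t = 72 hr = 259200 s
Diffusion length = 2*sqrt(D*t)
= 2*sqrt(4.2885e-11 * 259200)
= 6.668e-03 m


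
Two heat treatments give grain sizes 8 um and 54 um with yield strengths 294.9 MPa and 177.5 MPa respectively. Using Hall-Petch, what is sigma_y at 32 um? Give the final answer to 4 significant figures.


sigma_y = sigma0 + k / sqrt(d)
1/sqrt(d1) = 1/sqrt(8e-06) = 353.553;  1/sqrt(d2) = 136.083
k = (sigma1 - sigma2) / (1/sqrt(d1) - 1/sqrt(d2)) = (294.9 - 177.5) / (353.553 - 136.083) = 0.539843 MPa*m^0.5
sigma0 = sigma1 - k/sqrt(d1) = 294.9 - 0.539843*353.553 = 104.037 MPa
sigma_y(d3) = 104.037 + 0.539843 / sqrt(3.2e-05) = 199.5 MPa


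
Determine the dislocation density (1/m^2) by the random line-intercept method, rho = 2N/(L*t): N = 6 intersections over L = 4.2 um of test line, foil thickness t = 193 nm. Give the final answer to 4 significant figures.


rho = 2N / (L * t)
L = 4.2 um = 4.2e-06 m, t = 193 nm = 1.93e-07 m
rho = 2 * 6 / (4.2e-06 * 1.93e-07)
rho = 1.48e+13 1/m^2


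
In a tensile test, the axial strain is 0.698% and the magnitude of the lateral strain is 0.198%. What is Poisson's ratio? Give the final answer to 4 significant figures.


nu = -epsilon_lat / epsilon_axial
Lateral strain is contraction (negative), so using magnitudes:
nu = 0.198 / 0.698
nu = 0.2837


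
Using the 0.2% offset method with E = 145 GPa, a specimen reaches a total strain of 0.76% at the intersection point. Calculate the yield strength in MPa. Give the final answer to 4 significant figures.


Offset strain = 0.002
Elastic strain at yield = total_strain - offset = 7.6e-03 - 0.002 = 5.6e-03
sigma_y = E * elastic_strain = 145000 * 5.6e-03
sigma_y = 812 MPa


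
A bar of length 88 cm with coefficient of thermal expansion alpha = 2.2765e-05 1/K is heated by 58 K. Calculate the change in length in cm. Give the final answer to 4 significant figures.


dL = L0 * alpha * dT
dL = 88 * 2.2765e-05 * 58
dL = 0.1162 cm


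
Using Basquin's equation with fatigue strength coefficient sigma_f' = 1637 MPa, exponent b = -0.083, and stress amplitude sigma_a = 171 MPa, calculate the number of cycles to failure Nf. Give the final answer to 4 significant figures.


sigma_a = sigma_f' * (2*Nf)^b
2*Nf = (sigma_a / sigma_f')^(1/b)
2*Nf = (171 / 1637)^(1/-0.083)
2*Nf = 6.60557e+11
Nf = 3.303e+11 cycles


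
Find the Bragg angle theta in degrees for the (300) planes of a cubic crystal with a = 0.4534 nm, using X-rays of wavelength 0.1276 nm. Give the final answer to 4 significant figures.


d = a / sqrt(h^2+k^2+l^2)
d = 0.4534 / sqrt(9) = 0.151133 nm
lambda = 2*d*sin(theta)  =>  sin(theta) = lambda / (2*d)
sin(theta) = 0.1276 / (2 * 0.151133) = 0.422144
theta = 24.97 deg


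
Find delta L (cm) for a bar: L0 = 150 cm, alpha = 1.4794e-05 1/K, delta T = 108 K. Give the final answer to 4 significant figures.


dL = L0 * alpha * dT
dL = 150 * 1.4794e-05 * 108
dL = 0.2397 cm


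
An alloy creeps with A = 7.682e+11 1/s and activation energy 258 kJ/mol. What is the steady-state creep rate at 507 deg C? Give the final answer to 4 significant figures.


rate = A * exp(-Q / (R*T))
T = 507 + 273.15 = 780.15 K
rate = 7.682e+11 * exp(-258e3 / (8.314 * 780.15))
rate = 4.079e-06 1/s


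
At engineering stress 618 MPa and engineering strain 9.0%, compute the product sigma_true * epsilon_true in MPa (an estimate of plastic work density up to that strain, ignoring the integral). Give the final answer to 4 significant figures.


sigma_true = sigma_eng * (1 + epsilon_eng)
sigma_true = 618 * (1 + 0.09) = 673.62 MPa
epsilon_true = ln(1 + epsilon_eng)
epsilon_true = ln(1 + 0.09) = 0.0861777
sigma_true * epsilon_true = 673.62 * 0.0861777 = 58.05 MPa


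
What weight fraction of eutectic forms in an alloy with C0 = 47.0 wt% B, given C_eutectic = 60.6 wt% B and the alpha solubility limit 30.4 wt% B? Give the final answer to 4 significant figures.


f_primary = (C_e - C0) / (C_e - C_alpha_max)
f_primary = (60.6 - 47.0) / (60.6 - 30.4)
f_primary = 0.450331
f_eutectic = 1 - 0.450331 = 0.5497


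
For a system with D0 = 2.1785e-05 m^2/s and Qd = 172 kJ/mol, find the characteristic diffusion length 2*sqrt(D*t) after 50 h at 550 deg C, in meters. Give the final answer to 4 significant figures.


Step 1: D = D0 * exp(-Qd/(R*T))
T = 823.15 K
D = 2.1785e-05 * exp(-172e3 / (8.314 * 823.15)) = 2.64946e-16 m^2/s
Step 2: L = 2*sqrt(D*t)
t = 50 h = 180000 s
L = 2*sqrt(2.64946e-16 * 180000) = 1.381e-05 m


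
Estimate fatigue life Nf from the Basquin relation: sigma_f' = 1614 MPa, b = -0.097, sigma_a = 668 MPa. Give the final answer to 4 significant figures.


sigma_a = sigma_f' * (2*Nf)^b
2*Nf = (sigma_a / sigma_f')^(1/b)
2*Nf = (668 / 1614)^(1/-0.097)
2*Nf = 8907.66
Nf = 4454 cycles


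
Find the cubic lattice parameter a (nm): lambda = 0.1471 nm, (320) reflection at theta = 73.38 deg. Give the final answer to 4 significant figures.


d = lambda / (2*sin(theta))
d = 0.1471 / (2*sin(73.38 deg))
d = 0.0767567 nm
a = d * sqrt(h^2+k^2+l^2) = 0.0767567 * sqrt(13)
a = 0.2768 nm


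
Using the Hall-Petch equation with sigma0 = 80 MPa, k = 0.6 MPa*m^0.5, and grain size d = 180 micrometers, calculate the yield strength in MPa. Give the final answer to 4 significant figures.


sigma_y = sigma0 + k / sqrt(d)
d = 180 um = 1.8e-04 m
sigma_y = 80 + 0.6 / sqrt(1.8e-04)
sigma_y = 124.7 MPa


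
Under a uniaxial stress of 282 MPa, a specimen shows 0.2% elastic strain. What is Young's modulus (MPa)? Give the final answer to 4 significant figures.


E = sigma / epsilon
epsilon = 0.2% = 2e-03
E = 282 / 2e-03
E = 141000 MPa


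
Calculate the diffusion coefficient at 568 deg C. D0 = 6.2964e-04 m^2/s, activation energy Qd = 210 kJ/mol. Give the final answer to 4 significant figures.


D = D0 * exp(-Qd / (R*T))
T = 841.15 K
D = 6.2964e-04 * exp(-210e3 / (8.314 * 841.15))
D = 5.726e-17 m^2/s


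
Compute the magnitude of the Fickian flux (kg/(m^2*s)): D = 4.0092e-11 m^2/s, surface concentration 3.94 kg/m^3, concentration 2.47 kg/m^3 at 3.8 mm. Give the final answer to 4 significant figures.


J = -D * (dC/dx) = D * (C1 - C2) / dx
J = 4.0092e-11 * (3.94 - 2.47) / 3.8e-03
J = 1.551e-08 kg/(m^2*s)


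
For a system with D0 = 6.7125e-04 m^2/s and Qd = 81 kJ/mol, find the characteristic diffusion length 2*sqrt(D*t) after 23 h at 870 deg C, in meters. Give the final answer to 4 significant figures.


Step 1: D = D0 * exp(-Qd/(R*T))
T = 1143.15 K
D = 6.7125e-04 * exp(-81e3 / (8.314 * 1143.15)) = 1.33527e-07 m^2/s
Step 2: L = 2*sqrt(D*t)
t = 23 h = 82800 s
L = 2*sqrt(1.33527e-07 * 82800) = 0.2103 m


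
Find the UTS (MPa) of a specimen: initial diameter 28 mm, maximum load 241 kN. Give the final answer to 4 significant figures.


A0 = pi*(d/2)^2 = pi*(28/2)^2 = 615.752 mm^2
UTS = F_max / A0 = 241*1000 / 615.752
UTS = 391.4 MPa


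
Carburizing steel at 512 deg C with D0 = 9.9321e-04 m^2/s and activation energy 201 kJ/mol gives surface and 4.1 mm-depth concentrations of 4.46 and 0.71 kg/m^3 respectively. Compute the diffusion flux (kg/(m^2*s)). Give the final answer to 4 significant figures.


Step 1: D = D0 * exp(-Qd/(R*T))
T = 512 + 273.15 = 785.15 K
D = 9.9321e-04 * exp(-201e3 / (8.314 * 785.15)) = 4.21099e-17 m^2/s
Step 2: J = D * (C1 - C2) / dx
J = 4.21099e-17 * (4.46 - 0.71) / 4.1e-03
J = 3.852e-14 kg/(m^2*s)


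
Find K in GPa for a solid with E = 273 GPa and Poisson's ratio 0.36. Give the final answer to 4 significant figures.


K = E / (3*(1-2*nu))
K = 273 / (3*(1-2*0.36))
K = 325 GPa


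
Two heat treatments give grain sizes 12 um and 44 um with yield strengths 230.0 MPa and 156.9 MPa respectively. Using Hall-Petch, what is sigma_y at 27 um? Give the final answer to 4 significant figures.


sigma_y = sigma0 + k / sqrt(d)
1/sqrt(d1) = 1/sqrt(1.2e-05) = 288.675;  1/sqrt(d2) = 150.756
k = (sigma1 - sigma2) / (1/sqrt(d1) - 1/sqrt(d2)) = (230.0 - 156.9) / (288.675 - 150.756) = 0.530019 MPa*m^0.5
sigma0 = sigma1 - k/sqrt(d1) = 230.0 - 0.530019*288.675 = 76.9966 MPa
sigma_y(d3) = 76.9966 + 0.530019 / sqrt(2.7e-05) = 179 MPa


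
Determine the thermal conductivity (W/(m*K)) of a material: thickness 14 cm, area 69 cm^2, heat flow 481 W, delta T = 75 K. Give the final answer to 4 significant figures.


k = Q*L / (A*dT)
L = 0.14 m, A = 6.9e-03 m^2
k = 481 * 0.14 / (6.9e-03 * 75)
k = 130.1 W/(m*K)


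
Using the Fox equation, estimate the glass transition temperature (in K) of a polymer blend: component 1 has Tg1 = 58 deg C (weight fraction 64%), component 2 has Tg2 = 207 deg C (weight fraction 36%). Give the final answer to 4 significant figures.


1/Tg = w1/Tg1 + w2/Tg2 (in Kelvin)
Tg1 = 331.15 K, Tg2 = 480.15 K
1/Tg = 0.64/331.15 + 0.36/480.15
Tg = 372.8 K


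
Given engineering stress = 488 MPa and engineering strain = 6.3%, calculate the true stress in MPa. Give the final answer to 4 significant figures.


sigma_true = sigma_eng * (1 + epsilon_eng)
sigma_true = 488 * (1 + 0.063)
sigma_true = 518.7 MPa


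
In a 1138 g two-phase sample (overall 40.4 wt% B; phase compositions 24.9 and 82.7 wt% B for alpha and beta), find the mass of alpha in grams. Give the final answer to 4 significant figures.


f_alpha = (C_beta - C0) / (C_beta - C_alpha)
f_alpha = (82.7 - 40.4) / (82.7 - 24.9) = 0.731834
m_alpha = f_alpha * m_total = 0.731834 * 1138 = 832.8 g


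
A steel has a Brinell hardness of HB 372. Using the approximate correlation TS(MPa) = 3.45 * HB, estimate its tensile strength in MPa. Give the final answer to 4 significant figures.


TS (MPa) = 3.45 * HB
TS = 3.45 * 372
TS = 1283 MPa


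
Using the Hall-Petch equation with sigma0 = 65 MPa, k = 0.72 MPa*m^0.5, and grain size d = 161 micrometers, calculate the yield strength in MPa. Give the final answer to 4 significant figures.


sigma_y = sigma0 + k / sqrt(d)
d = 161 um = 1.61e-04 m
sigma_y = 65 + 0.72 / sqrt(1.61e-04)
sigma_y = 121.7 MPa


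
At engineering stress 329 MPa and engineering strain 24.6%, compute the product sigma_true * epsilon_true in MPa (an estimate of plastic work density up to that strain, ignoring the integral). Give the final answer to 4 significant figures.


sigma_true = sigma_eng * (1 + epsilon_eng)
sigma_true = 329 * (1 + 0.246) = 409.934 MPa
epsilon_true = ln(1 + epsilon_eng)
epsilon_true = ln(1 + 0.246) = 0.219938
sigma_true * epsilon_true = 409.934 * 0.219938 = 90.16 MPa


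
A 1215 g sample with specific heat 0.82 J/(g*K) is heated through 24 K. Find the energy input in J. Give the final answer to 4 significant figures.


Q = m * cp * dT
Q = 1215 * 0.82 * 24
Q = 23910 J


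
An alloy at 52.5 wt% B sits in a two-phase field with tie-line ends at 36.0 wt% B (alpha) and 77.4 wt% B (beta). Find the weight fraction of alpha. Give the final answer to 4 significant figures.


f_alpha = (C_beta - C0) / (C_beta - C_alpha)
f_alpha = (77.4 - 52.5) / (77.4 - 36.0)
f_alpha = 0.6014


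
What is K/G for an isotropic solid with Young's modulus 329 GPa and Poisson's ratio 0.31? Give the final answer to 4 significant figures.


G = E / (2*(1+nu))
G = 329 / (2*(1+0.31)) = 125.573 GPa
K = E / (3*(1-2*nu))
K = 329 / (3*(1-2*0.31)) = 288.596 GPa
K/G = 288.596 / 125.573 = 2.298


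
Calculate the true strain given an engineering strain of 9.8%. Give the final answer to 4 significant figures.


epsilon_true = ln(1 + epsilon_eng)
epsilon_true = ln(1 + 0.098)
epsilon_true = 0.09349


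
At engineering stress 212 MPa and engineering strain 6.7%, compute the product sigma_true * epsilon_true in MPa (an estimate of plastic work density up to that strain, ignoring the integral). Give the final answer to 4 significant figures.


sigma_true = sigma_eng * (1 + epsilon_eng)
sigma_true = 212 * (1 + 0.067) = 226.204 MPa
epsilon_true = ln(1 + epsilon_eng)
epsilon_true = ln(1 + 0.067) = 0.064851
sigma_true * epsilon_true = 226.204 * 0.064851 = 14.67 MPa


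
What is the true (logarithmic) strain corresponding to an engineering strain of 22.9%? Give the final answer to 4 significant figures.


epsilon_true = ln(1 + epsilon_eng)
epsilon_true = ln(1 + 0.229)
epsilon_true = 0.2062


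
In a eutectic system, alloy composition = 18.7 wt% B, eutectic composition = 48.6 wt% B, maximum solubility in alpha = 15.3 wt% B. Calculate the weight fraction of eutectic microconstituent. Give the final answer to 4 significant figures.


f_primary = (C_e - C0) / (C_e - C_alpha_max)
f_primary = (48.6 - 18.7) / (48.6 - 15.3)
f_primary = 0.897898
f_eutectic = 1 - 0.897898 = 0.1021


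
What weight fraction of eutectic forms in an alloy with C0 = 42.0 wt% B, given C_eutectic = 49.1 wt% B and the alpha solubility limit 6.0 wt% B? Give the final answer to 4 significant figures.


f_primary = (C_e - C0) / (C_e - C_alpha_max)
f_primary = (49.1 - 42.0) / (49.1 - 6.0)
f_primary = 0.164733
f_eutectic = 1 - 0.164733 = 0.8353


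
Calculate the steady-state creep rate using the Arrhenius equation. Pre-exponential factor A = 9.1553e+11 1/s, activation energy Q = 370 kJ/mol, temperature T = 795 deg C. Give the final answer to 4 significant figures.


rate = A * exp(-Q / (R*T))
T = 795 + 273.15 = 1068.15 K
rate = 9.1553e+11 * exp(-370e3 / (8.314 * 1068.15))
rate = 7.367e-07 1/s


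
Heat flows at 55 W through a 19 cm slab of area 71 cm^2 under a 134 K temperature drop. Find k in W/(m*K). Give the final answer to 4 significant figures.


k = Q*L / (A*dT)
L = 0.19 m, A = 7.1e-03 m^2
k = 55 * 0.19 / (7.1e-03 * 134)
k = 10.98 W/(m*K)


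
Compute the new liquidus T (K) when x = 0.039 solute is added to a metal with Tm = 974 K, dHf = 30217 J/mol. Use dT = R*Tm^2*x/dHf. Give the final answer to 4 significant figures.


dT = R*Tm^2*x / dHf
dT = 8.314 * 974^2 * 0.039 / 30217
dT = 10.1798 K
T_new = 974 - 10.1798 = 963.8 K


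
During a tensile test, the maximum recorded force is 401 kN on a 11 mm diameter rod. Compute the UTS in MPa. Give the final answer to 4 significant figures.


A0 = pi*(d/2)^2 = pi*(11/2)^2 = 95.0332 mm^2
UTS = F_max / A0 = 401*1000 / 95.0332
UTS = 4220 MPa


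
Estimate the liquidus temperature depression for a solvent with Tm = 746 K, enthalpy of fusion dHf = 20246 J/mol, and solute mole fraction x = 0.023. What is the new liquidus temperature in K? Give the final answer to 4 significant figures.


dT = R*Tm^2*x / dHf
dT = 8.314 * 746^2 * 0.023 / 20246
dT = 5.25625 K
T_new = 746 - 5.25625 = 740.7 K


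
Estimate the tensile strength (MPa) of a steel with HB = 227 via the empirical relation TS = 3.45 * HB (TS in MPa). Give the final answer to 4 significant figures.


TS (MPa) = 3.45 * HB
TS = 3.45 * 227
TS = 783.2 MPa


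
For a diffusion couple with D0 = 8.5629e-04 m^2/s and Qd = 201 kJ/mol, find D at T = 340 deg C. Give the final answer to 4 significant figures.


D = D0 * exp(-Qd / (R*T))
T = 613.15 K
D = 8.5629e-04 * exp(-201e3 / (8.314 * 613.15))
D = 6.437e-21 m^2/s


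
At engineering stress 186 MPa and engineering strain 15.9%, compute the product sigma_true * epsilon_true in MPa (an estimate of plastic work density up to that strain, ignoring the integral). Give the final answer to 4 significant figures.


sigma_true = sigma_eng * (1 + epsilon_eng)
sigma_true = 186 * (1 + 0.159) = 215.574 MPa
epsilon_true = ln(1 + epsilon_eng)
epsilon_true = ln(1 + 0.159) = 0.147558
sigma_true * epsilon_true = 215.574 * 0.147558 = 31.81 MPa


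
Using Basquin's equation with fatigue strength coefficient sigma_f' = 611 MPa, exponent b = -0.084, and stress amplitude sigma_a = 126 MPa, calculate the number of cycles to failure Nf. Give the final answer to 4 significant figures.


sigma_a = sigma_f' * (2*Nf)^b
2*Nf = (sigma_a / sigma_f')^(1/b)
2*Nf = (126 / 611)^(1/-0.084)
2*Nf = 1.45461e+08
Nf = 7.273e+07 cycles


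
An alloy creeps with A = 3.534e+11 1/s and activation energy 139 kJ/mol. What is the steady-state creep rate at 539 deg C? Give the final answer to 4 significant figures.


rate = A * exp(-Q / (R*T))
T = 539 + 273.15 = 812.15 K
rate = 3.534e+11 * exp(-139e3 / (8.314 * 812.15))
rate = 405.5 1/s


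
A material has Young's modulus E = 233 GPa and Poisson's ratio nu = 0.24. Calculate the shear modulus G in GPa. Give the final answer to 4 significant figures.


G = E / (2*(1+nu))
G = 233 / (2*(1+0.24))
G = 93.95 GPa


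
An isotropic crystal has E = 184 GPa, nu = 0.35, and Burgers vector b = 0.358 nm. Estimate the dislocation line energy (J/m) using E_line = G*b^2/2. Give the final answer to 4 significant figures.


Step 1: G = E / (2*(1+nu))
G = 184 / (2*(1+0.35)) = 68.1481 GPa = 6.81481e+10 Pa
Step 2: E_line = G*b^2/2
b = 0.358 nm = 3.58e-10 m
E_line = 0.5 * 6.81481e+10 * (3.58e-10)^2 = 4.367e-09 J/m


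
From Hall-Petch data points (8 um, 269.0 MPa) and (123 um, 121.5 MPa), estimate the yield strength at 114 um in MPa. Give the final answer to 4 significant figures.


sigma_y = sigma0 + k / sqrt(d)
1/sqrt(d1) = 1/sqrt(8e-06) = 353.553;  1/sqrt(d2) = 90.167
k = (sigma1 - sigma2) / (1/sqrt(d1) - 1/sqrt(d2)) = (269.0 - 121.5) / (353.553 - 90.167) = 0.560014 MPa*m^0.5
sigma0 = sigma1 - k/sqrt(d1) = 269.0 - 0.560014*353.553 = 71.0053 MPa
sigma_y(d3) = 71.0053 + 0.560014 / sqrt(1.14e-04) = 123.5 MPa


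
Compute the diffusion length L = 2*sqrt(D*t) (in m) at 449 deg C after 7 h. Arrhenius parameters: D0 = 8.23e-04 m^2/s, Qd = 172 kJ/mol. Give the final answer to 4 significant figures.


Step 1: D = D0 * exp(-Qd/(R*T))
T = 722.15 K
D = 8.23e-04 * exp(-172e3 / (8.314 * 722.15)) = 2.97732e-16 m^2/s
Step 2: L = 2*sqrt(D*t)
t = 7 h = 25200 s
L = 2*sqrt(2.97732e-16 * 25200) = 5.478e-06 m


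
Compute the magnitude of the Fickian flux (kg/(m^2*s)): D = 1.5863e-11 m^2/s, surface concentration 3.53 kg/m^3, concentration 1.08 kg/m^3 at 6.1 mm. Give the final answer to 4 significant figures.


J = -D * (dC/dx) = D * (C1 - C2) / dx
J = 1.5863e-11 * (3.53 - 1.08) / 6.1e-03
J = 6.371e-09 kg/(m^2*s)


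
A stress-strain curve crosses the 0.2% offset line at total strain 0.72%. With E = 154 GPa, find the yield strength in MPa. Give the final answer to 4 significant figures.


Offset strain = 0.002
Elastic strain at yield = total_strain - offset = 7.2e-03 - 0.002 = 5.2e-03
sigma_y = E * elastic_strain = 154000 * 5.2e-03
sigma_y = 800.8 MPa


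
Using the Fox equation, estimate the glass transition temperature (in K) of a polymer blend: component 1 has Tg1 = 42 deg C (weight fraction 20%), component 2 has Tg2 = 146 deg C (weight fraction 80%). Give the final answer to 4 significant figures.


1/Tg = w1/Tg1 + w2/Tg2 (in Kelvin)
Tg1 = 315.15 K, Tg2 = 419.15 K
1/Tg = 0.2/315.15 + 0.8/419.15
Tg = 393.2 K


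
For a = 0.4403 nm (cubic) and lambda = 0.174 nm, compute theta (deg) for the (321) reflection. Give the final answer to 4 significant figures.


d = a / sqrt(h^2+k^2+l^2)
d = 0.4403 / sqrt(14) = 0.117675 nm
lambda = 2*d*sin(theta)  =>  sin(theta) = lambda / (2*d)
sin(theta) = 0.174 / (2 * 0.117675) = 0.739324
theta = 47.67 deg


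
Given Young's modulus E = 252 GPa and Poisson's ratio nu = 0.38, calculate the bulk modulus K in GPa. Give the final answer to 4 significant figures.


K = E / (3*(1-2*nu))
K = 252 / (3*(1-2*0.38))
K = 350 GPa


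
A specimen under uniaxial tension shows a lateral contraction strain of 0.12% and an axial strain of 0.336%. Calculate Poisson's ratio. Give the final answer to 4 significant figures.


nu = -epsilon_lat / epsilon_axial
Lateral strain is contraction (negative), so using magnitudes:
nu = 0.12 / 0.336
nu = 0.3571


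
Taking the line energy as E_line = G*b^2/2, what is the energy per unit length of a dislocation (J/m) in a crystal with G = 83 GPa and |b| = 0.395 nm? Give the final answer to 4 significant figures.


E = G*b^2/2
b = 0.395 nm = 3.95e-10 m
G = 83 GPa = 8.3e+10 Pa
E = 0.5 * 8.3e+10 * (3.95e-10)^2
E = 6.475e-09 J/m


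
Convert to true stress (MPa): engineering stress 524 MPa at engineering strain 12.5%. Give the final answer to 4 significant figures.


sigma_true = sigma_eng * (1 + epsilon_eng)
sigma_true = 524 * (1 + 0.125)
sigma_true = 589.5 MPa


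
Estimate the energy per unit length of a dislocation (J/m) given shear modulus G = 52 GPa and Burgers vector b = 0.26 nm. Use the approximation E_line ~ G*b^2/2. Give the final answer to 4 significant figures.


E = G*b^2/2
b = 0.26 nm = 2.6e-10 m
G = 52 GPa = 5.2e+10 Pa
E = 0.5 * 5.2e+10 * (2.6e-10)^2
E = 1.758e-09 J/m


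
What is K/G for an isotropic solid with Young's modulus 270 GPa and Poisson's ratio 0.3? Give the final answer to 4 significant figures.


G = E / (2*(1+nu))
G = 270 / (2*(1+0.3)) = 103.846 GPa
K = E / (3*(1-2*nu))
K = 270 / (3*(1-2*0.3)) = 225 GPa
K/G = 225 / 103.846 = 2.167


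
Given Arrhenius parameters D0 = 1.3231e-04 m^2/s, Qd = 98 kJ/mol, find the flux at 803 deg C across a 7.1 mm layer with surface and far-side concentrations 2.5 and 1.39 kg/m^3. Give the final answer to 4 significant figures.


Step 1: D = D0 * exp(-Qd/(R*T))
T = 803 + 273.15 = 1076.15 K
D = 1.3231e-04 * exp(-98e3 / (8.314 * 1076.15)) = 2.31555e-09 m^2/s
Step 2: J = D * (C1 - C2) / dx
J = 2.31555e-09 * (2.5 - 1.39) / 7.1e-03
J = 3.62e-07 kg/(m^2*s)


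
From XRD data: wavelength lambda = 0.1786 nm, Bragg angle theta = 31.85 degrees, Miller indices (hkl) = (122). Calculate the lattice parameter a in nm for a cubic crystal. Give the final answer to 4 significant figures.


d = lambda / (2*sin(theta))
d = 0.1786 / (2*sin(31.85 deg))
d = 0.169226 nm
a = d * sqrt(h^2+k^2+l^2) = 0.169226 * sqrt(9)
a = 0.5077 nm


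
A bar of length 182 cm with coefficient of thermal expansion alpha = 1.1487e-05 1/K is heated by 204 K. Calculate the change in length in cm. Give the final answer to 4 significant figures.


dL = L0 * alpha * dT
dL = 182 * 1.1487e-05 * 204
dL = 0.4265 cm


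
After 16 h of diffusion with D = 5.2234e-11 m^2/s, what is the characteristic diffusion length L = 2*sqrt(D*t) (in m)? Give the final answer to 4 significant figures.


t = 16 hr = 57600 s
Diffusion length = 2*sqrt(D*t)
= 2*sqrt(5.2234e-11 * 57600)
= 3.469e-03 m


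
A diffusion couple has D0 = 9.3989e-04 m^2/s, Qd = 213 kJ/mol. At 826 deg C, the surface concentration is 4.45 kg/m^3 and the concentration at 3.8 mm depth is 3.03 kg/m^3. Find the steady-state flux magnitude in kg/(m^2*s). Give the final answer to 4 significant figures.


Step 1: D = D0 * exp(-Qd/(R*T))
T = 826 + 273.15 = 1099.15 K
D = 9.3989e-04 * exp(-213e3 / (8.314 * 1099.15)) = 7.08539e-14 m^2/s
Step 2: J = D * (C1 - C2) / dx
J = 7.08539e-14 * (4.45 - 3.03) / 3.8e-03
J = 2.648e-11 kg/(m^2*s)


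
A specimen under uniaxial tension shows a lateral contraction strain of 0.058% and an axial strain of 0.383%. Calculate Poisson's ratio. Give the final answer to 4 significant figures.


nu = -epsilon_lat / epsilon_axial
Lateral strain is contraction (negative), so using magnitudes:
nu = 0.058 / 0.383
nu = 0.1514


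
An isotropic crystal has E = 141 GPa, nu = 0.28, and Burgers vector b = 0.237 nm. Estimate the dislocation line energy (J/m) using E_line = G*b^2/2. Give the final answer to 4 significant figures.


Step 1: G = E / (2*(1+nu))
G = 141 / (2*(1+0.28)) = 55.0781 GPa = 5.50781e+10 Pa
Step 2: E_line = G*b^2/2
b = 0.237 nm = 2.37e-10 m
E_line = 0.5 * 5.50781e+10 * (2.37e-10)^2 = 1.547e-09 J/m


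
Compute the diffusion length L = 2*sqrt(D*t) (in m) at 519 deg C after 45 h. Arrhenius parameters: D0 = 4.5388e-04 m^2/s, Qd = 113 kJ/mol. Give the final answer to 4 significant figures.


Step 1: D = D0 * exp(-Qd/(R*T))
T = 792.15 K
D = 4.5388e-04 * exp(-113e3 / (8.314 * 792.15)) = 1.60477e-11 m^2/s
Step 2: L = 2*sqrt(D*t)
t = 45 h = 162000 s
L = 2*sqrt(1.60477e-11 * 162000) = 3.225e-03 m


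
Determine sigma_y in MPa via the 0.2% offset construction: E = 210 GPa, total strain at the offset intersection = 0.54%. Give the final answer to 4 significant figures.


Offset strain = 0.002
Elastic strain at yield = total_strain - offset = 5.4e-03 - 0.002 = 3.4e-03
sigma_y = E * elastic_strain = 210000 * 3.4e-03
sigma_y = 714 MPa


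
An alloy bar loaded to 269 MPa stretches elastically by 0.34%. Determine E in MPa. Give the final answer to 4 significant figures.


E = sigma / epsilon
epsilon = 0.34% = 3.4e-03
E = 269 / 3.4e-03
E = 79120 MPa


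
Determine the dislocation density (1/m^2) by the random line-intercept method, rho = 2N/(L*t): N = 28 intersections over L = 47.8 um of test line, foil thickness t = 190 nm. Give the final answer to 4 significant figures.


rho = 2N / (L * t)
L = 47.8 um = 4.78e-05 m, t = 190 nm = 1.9e-07 m
rho = 2 * 28 / (4.78e-05 * 1.9e-07)
rho = 6.166e+12 1/m^2


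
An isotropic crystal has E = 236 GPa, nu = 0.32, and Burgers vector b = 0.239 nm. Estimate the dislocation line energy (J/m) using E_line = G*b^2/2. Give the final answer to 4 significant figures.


Step 1: G = E / (2*(1+nu))
G = 236 / (2*(1+0.32)) = 89.3939 GPa = 8.93939e+10 Pa
Step 2: E_line = G*b^2/2
b = 0.239 nm = 2.39e-10 m
E_line = 0.5 * 8.93939e+10 * (2.39e-10)^2 = 2.553e-09 J/m


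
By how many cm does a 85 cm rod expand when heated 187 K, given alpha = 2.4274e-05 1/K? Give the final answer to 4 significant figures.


dL = L0 * alpha * dT
dL = 85 * 2.4274e-05 * 187
dL = 0.3858 cm


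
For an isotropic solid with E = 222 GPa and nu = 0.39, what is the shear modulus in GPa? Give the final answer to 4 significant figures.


G = E / (2*(1+nu))
G = 222 / (2*(1+0.39))
G = 79.86 GPa


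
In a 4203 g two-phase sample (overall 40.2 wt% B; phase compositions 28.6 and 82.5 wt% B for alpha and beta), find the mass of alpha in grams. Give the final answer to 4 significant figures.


f_alpha = (C_beta - C0) / (C_beta - C_alpha)
f_alpha = (82.5 - 40.2) / (82.5 - 28.6) = 0.784787
m_alpha = f_alpha * m_total = 0.784787 * 4203 = 3298 g


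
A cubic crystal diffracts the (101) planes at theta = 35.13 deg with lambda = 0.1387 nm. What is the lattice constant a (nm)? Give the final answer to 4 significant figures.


d = lambda / (2*sin(theta))
d = 0.1387 / (2*sin(35.13 deg))
d = 0.120518 nm
a = d * sqrt(h^2+k^2+l^2) = 0.120518 * sqrt(2)
a = 0.1704 nm


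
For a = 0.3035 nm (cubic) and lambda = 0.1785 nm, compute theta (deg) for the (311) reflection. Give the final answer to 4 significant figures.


d = a / sqrt(h^2+k^2+l^2)
d = 0.3035 / sqrt(11) = 0.0915087 nm
lambda = 2*d*sin(theta)  =>  sin(theta) = lambda / (2*d)
sin(theta) = 0.1785 / (2 * 0.0915087) = 0.975317
theta = 77.24 deg


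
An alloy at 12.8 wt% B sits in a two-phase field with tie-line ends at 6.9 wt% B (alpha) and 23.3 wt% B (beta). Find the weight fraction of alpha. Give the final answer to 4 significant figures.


f_alpha = (C_beta - C0) / (C_beta - C_alpha)
f_alpha = (23.3 - 12.8) / (23.3 - 6.9)
f_alpha = 0.6402


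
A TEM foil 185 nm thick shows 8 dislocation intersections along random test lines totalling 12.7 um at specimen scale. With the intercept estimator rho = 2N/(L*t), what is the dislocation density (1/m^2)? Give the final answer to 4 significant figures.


rho = 2N / (L * t)
L = 12.7 um = 1.27e-05 m, t = 185 nm = 1.85e-07 m
rho = 2 * 8 / (1.27e-05 * 1.85e-07)
rho = 6.81e+12 1/m^2


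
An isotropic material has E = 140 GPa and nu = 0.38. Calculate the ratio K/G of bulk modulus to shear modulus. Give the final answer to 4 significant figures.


G = E / (2*(1+nu))
G = 140 / (2*(1+0.38)) = 50.7246 GPa
K = E / (3*(1-2*nu))
K = 140 / (3*(1-2*0.38)) = 194.444 GPa
K/G = 194.444 / 50.7246 = 3.833


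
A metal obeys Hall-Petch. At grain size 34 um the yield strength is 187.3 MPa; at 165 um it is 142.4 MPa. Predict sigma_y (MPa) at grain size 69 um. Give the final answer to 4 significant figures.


sigma_y = sigma0 + k / sqrt(d)
1/sqrt(d1) = 1/sqrt(3.4e-05) = 171.499;  1/sqrt(d2) = 77.8499
k = (sigma1 - sigma2) / (1/sqrt(d1) - 1/sqrt(d2)) = (187.3 - 142.4) / (171.499 - 77.8499) = 0.479451 MPa*m^0.5
sigma0 = sigma1 - k/sqrt(d1) = 187.3 - 0.479451*171.499 = 105.075 MPa
sigma_y(d3) = 105.075 + 0.479451 / sqrt(6.9e-05) = 162.8 MPa


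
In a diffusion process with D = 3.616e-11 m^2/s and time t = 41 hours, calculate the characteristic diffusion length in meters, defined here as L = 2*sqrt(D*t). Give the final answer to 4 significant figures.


t = 41 hr = 147600 s
Diffusion length = 2*sqrt(D*t)
= 2*sqrt(3.616e-11 * 147600)
= 4.62e-03 m


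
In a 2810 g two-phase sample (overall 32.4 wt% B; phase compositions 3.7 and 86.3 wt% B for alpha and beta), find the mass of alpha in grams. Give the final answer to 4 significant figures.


f_alpha = (C_beta - C0) / (C_beta - C_alpha)
f_alpha = (86.3 - 32.4) / (86.3 - 3.7) = 0.652542
m_alpha = f_alpha * m_total = 0.652542 * 2810 = 1834 g


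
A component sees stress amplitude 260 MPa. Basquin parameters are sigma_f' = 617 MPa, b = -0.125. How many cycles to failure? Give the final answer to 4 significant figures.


sigma_a = sigma_f' * (2*Nf)^b
2*Nf = (sigma_a / sigma_f')^(1/b)
2*Nf = (260 / 617)^(1/-0.125)
2*Nf = 1005.76
Nf = 502.9 cycles


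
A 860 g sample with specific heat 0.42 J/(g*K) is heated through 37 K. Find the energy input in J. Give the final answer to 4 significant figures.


Q = m * cp * dT
Q = 860 * 0.42 * 37
Q = 13360 J


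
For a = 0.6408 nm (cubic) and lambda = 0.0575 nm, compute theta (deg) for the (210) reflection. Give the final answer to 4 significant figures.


d = a / sqrt(h^2+k^2+l^2)
d = 0.6408 / sqrt(5) = 0.286574 nm
lambda = 2*d*sin(theta)  =>  sin(theta) = lambda / (2*d)
sin(theta) = 0.0575 / (2 * 0.286574) = 0.100323
theta = 5.758 deg


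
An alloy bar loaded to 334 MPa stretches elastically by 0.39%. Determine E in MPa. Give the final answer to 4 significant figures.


E = sigma / epsilon
epsilon = 0.39% = 3.9e-03
E = 334 / 3.9e-03
E = 85640 MPa


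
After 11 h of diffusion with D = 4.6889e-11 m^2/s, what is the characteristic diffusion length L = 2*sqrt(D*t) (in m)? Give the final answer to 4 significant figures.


t = 11 hr = 39600 s
Diffusion length = 2*sqrt(D*t)
= 2*sqrt(4.6889e-11 * 39600)
= 2.725e-03 m


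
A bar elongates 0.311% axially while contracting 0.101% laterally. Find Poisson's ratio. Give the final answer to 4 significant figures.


nu = -epsilon_lat / epsilon_axial
Lateral strain is contraction (negative), so using magnitudes:
nu = 0.101 / 0.311
nu = 0.3248


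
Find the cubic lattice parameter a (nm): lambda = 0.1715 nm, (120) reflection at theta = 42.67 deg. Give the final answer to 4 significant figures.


d = lambda / (2*sin(theta))
d = 0.1715 / (2*sin(42.67 deg))
d = 0.126517 nm
a = d * sqrt(h^2+k^2+l^2) = 0.126517 * sqrt(5)
a = 0.2829 nm


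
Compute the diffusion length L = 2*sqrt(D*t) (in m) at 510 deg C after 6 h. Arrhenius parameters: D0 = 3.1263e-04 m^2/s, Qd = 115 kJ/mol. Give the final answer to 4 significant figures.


Step 1: D = D0 * exp(-Qd/(R*T))
T = 783.15 K
D = 3.1263e-04 * exp(-115e3 / (8.314 * 783.15)) = 6.67527e-12 m^2/s
Step 2: L = 2*sqrt(D*t)
t = 6 h = 21600 s
L = 2*sqrt(6.67527e-12 * 21600) = 7.594e-04 m


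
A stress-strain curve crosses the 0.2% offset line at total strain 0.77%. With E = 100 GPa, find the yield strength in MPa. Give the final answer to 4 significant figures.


Offset strain = 0.002
Elastic strain at yield = total_strain - offset = 7.7e-03 - 0.002 = 5.7e-03
sigma_y = E * elastic_strain = 100000 * 5.7e-03
sigma_y = 570 MPa


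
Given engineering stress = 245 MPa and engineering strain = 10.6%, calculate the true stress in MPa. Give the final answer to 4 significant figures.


sigma_true = sigma_eng * (1 + epsilon_eng)
sigma_true = 245 * (1 + 0.106)
sigma_true = 271 MPa


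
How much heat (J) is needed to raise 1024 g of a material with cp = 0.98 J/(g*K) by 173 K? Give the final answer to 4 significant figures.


Q = m * cp * dT
Q = 1024 * 0.98 * 173
Q = 173600 J


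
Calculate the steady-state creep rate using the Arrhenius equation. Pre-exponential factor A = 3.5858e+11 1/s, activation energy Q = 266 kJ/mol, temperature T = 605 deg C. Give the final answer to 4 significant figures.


rate = A * exp(-Q / (R*T))
T = 605 + 273.15 = 878.15 K
rate = 3.5858e+11 * exp(-266e3 / (8.314 * 878.15))
rate = 5.391e-05 1/s


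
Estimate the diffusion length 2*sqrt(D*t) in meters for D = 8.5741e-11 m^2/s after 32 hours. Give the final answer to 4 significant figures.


t = 32 hr = 115200 s
Diffusion length = 2*sqrt(D*t)
= 2*sqrt(8.5741e-11 * 115200)
= 6.286e-03 m


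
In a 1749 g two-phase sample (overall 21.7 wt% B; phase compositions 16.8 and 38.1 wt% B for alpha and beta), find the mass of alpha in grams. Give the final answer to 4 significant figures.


f_alpha = (C_beta - C0) / (C_beta - C_alpha)
f_alpha = (38.1 - 21.7) / (38.1 - 16.8) = 0.769953
m_alpha = f_alpha * m_total = 0.769953 * 1749 = 1347 g


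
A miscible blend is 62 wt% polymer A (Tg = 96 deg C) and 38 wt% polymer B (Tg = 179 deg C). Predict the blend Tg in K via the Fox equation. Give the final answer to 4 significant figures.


1/Tg = w1/Tg1 + w2/Tg2 (in Kelvin)
Tg1 = 369.15 K, Tg2 = 452.15 K
1/Tg = 0.62/369.15 + 0.38/452.15
Tg = 396.8 K


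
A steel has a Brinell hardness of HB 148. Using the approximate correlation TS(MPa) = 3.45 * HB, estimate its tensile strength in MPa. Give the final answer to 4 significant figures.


TS (MPa) = 3.45 * HB
TS = 3.45 * 148
TS = 510.6 MPa


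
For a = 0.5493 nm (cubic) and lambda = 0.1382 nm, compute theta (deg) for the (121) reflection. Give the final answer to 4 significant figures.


d = a / sqrt(h^2+k^2+l^2)
d = 0.5493 / sqrt(6) = 0.224251 nm
lambda = 2*d*sin(theta)  =>  sin(theta) = lambda / (2*d)
sin(theta) = 0.1382 / (2 * 0.224251) = 0.308137
theta = 17.95 deg


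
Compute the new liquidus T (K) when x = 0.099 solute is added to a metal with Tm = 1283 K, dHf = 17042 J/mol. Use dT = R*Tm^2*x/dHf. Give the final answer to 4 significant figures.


dT = R*Tm^2*x / dHf
dT = 8.314 * 1283^2 * 0.099 / 17042
dT = 79.502 K
T_new = 1283 - 79.502 = 1203 K


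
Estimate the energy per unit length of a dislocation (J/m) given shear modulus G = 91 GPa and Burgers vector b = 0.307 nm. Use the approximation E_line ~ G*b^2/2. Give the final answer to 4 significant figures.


E = G*b^2/2
b = 0.307 nm = 3.07e-10 m
G = 91 GPa = 9.1e+10 Pa
E = 0.5 * 9.1e+10 * (3.07e-10)^2
E = 4.288e-09 J/m


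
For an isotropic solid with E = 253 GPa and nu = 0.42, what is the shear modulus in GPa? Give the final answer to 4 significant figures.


G = E / (2*(1+nu))
G = 253 / (2*(1+0.42))
G = 89.08 GPa


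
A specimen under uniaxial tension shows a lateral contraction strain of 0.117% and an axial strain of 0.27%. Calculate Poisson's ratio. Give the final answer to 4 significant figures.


nu = -epsilon_lat / epsilon_axial
Lateral strain is contraction (negative), so using magnitudes:
nu = 0.117 / 0.27
nu = 0.4333


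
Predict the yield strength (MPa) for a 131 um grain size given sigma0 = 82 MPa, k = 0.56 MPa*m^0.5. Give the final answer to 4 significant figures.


sigma_y = sigma0 + k / sqrt(d)
d = 131 um = 1.31e-04 m
sigma_y = 82 + 0.56 / sqrt(1.31e-04)
sigma_y = 130.9 MPa


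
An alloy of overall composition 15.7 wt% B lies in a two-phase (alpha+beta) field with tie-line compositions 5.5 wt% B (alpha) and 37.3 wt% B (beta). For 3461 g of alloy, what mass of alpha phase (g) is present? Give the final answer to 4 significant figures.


f_alpha = (C_beta - C0) / (C_beta - C_alpha)
f_alpha = (37.3 - 15.7) / (37.3 - 5.5) = 0.679245
m_alpha = f_alpha * m_total = 0.679245 * 3461 = 2351 g


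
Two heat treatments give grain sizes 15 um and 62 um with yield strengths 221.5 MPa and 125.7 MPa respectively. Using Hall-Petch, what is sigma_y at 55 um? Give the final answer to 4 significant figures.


sigma_y = sigma0 + k / sqrt(d)
1/sqrt(d1) = 1/sqrt(1.5e-05) = 258.199;  1/sqrt(d2) = 127
k = (sigma1 - sigma2) / (1/sqrt(d1) - 1/sqrt(d2)) = (221.5 - 125.7) / (258.199 - 127) = 0.73019 MPa*m^0.5
sigma0 = sigma1 - k/sqrt(d1) = 221.5 - 0.73019*258.199 = 32.9658 MPa
sigma_y(d3) = 32.9658 + 0.73019 / sqrt(5.5e-05) = 131.4 MPa


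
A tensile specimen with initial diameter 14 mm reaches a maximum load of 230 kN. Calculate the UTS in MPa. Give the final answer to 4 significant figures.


A0 = pi*(d/2)^2 = pi*(14/2)^2 = 153.938 mm^2
UTS = F_max / A0 = 230*1000 / 153.938
UTS = 1494 MPa


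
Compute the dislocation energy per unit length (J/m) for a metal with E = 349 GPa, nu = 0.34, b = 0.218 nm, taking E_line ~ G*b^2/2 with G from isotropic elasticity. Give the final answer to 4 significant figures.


Step 1: G = E / (2*(1+nu))
G = 349 / (2*(1+0.34)) = 130.224 GPa = 1.30224e+11 Pa
Step 2: E_line = G*b^2/2
b = 0.218 nm = 2.18e-10 m
E_line = 0.5 * 1.30224e+11 * (2.18e-10)^2 = 3.094e-09 J/m


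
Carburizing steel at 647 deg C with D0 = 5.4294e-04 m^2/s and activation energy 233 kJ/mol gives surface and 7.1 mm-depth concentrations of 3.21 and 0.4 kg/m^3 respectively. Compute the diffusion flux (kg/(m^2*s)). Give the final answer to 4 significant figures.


Step 1: D = D0 * exp(-Qd/(R*T))
T = 647 + 273.15 = 920.15 K
D = 5.4294e-04 * exp(-233e3 / (8.314 * 920.15)) = 3.21692e-17 m^2/s
Step 2: J = D * (C1 - C2) / dx
J = 3.21692e-17 * (3.21 - 0.4) / 7.1e-03
J = 1.273e-14 kg/(m^2*s)
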